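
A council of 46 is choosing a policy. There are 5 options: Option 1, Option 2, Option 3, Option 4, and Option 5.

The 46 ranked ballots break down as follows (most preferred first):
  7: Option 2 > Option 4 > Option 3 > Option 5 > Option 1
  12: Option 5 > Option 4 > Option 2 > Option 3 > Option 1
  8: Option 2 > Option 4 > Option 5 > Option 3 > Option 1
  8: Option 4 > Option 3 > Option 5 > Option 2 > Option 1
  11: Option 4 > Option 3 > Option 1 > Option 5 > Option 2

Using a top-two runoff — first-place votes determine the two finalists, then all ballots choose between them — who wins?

Round 1 first-place votes: Option 1 0, Option 2 15, Option 3 0, Option 4 19, Option 5 12. Option 4 and Option 2 advance.
Runoff: Option 4 is ranked above Option 2 on 31 ballots, Option 2 above Option 4 on 15.

Option 4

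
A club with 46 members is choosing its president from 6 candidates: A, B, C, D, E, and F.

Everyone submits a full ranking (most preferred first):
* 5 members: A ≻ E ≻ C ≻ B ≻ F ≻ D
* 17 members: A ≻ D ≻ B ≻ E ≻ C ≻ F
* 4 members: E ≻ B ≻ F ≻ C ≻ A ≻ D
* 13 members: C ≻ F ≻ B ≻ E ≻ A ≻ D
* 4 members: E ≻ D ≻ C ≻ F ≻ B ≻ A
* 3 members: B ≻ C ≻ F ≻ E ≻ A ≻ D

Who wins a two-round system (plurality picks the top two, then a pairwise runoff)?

Round 1 first-place votes: A 22, B 3, C 13, D 0, E 8, F 0. A and C advance.
Runoff: A is ranked above C on 22 ballots, C above A on 24.

C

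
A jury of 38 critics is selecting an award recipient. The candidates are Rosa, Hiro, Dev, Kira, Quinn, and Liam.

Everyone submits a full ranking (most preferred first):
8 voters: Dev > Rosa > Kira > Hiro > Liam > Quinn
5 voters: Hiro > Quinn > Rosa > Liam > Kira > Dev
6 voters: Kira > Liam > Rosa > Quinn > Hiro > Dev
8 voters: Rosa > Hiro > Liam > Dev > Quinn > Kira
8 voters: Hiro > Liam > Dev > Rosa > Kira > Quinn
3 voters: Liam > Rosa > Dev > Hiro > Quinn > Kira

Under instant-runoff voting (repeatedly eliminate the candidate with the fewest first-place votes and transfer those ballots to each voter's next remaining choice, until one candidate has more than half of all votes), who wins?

Rosa

Round 1: Rosa 8, Hiro 13, Dev 8, Kira 6, Quinn 0, Liam 3. Quinn eliminated.
Round 2: Rosa 8, Hiro 13, Dev 8, Kira 6, Liam 3. Liam eliminated.
Round 3: Rosa 11, Hiro 13, Dev 8, Kira 6. Kira eliminated.
Round 4: Rosa 17, Hiro 13, Dev 8. Dev eliminated.
Round 5: Rosa 25, Hiro 13. Rosa has a majority (≥20).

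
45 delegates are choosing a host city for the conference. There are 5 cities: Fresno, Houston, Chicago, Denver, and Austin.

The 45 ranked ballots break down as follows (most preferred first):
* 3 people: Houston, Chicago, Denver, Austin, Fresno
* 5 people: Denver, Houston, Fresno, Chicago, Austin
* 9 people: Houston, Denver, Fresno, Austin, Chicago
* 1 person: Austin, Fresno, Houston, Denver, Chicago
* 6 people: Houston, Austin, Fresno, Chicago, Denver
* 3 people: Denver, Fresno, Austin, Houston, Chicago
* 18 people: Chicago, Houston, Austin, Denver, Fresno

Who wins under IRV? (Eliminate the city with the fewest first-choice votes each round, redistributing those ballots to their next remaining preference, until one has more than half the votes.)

Houston

Round 1: Fresno 0, Houston 18, Chicago 18, Denver 8, Austin 1. Fresno eliminated.
Round 2: Houston 18, Chicago 18, Denver 8, Austin 1. Austin eliminated.
Round 3: Houston 19, Chicago 18, Denver 8. Denver eliminated.
Round 4: Houston 27, Chicago 18. Houston has a majority (≥23).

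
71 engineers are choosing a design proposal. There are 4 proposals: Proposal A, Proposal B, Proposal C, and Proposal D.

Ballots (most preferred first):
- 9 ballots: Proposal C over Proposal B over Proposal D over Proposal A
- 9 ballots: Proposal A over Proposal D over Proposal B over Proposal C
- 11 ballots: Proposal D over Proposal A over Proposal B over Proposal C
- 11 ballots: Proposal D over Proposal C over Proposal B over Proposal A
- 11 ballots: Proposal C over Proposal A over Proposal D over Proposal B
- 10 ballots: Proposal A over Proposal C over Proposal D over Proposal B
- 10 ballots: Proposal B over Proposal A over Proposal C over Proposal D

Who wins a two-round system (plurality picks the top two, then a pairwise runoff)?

Round 1 first-place votes: Proposal A 19, Proposal B 10, Proposal C 20, Proposal D 22. Proposal D and Proposal C advance.
Runoff: Proposal D is ranked above Proposal C on 31 ballots, Proposal C above Proposal D on 40.

Proposal C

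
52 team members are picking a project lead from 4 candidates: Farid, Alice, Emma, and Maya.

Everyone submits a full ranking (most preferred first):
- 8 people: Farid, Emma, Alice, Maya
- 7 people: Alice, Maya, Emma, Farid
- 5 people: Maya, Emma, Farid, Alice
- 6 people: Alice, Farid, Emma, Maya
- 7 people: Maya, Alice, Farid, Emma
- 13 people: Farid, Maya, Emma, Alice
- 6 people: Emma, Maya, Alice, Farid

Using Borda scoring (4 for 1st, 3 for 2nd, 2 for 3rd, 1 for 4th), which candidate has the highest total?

Maya

Farid: 8×4 + 7×1 + 5×2 + 6×3 + 7×2 + 13×4 + 6×1 = 139
Alice: 8×2 + 7×4 + 5×1 + 6×4 + 7×3 + 13×1 + 6×2 = 119
Emma: 8×3 + 7×2 + 5×3 + 6×2 + 7×1 + 13×2 + 6×4 = 122
Maya: 8×1 + 7×3 + 5×4 + 6×1 + 7×4 + 13×3 + 6×3 = 140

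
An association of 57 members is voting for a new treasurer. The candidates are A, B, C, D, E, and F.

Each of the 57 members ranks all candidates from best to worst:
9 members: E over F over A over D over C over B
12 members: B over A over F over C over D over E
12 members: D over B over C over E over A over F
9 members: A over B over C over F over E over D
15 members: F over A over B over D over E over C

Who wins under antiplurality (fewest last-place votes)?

Last-place votes: A 0, B 9, C 15, D 9, E 12, F 12.

A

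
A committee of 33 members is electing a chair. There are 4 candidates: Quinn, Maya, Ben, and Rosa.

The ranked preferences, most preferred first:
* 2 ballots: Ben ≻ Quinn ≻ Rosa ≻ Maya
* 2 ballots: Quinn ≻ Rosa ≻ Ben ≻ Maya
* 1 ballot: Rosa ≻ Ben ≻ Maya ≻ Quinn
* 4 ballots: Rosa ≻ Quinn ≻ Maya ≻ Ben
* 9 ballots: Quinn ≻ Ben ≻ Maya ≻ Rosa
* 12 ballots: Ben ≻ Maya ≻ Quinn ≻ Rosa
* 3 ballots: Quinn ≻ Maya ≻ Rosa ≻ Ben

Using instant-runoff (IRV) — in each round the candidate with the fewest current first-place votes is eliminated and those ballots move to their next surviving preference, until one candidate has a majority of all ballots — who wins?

Quinn

Round 1: Quinn 14, Maya 0, Ben 14, Rosa 5. Maya eliminated.
Round 2: Quinn 14, Ben 14, Rosa 5. Rosa eliminated.
Round 3: Quinn 18, Ben 15. Quinn has a majority (≥17).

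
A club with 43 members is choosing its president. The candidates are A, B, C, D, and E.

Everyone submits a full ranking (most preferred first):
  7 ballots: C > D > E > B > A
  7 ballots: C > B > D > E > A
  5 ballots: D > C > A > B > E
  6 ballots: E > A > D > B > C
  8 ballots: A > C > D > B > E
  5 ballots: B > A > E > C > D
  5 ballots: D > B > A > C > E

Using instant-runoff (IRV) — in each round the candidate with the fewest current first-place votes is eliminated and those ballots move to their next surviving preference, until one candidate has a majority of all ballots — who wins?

Round 1: A 8, B 5, C 14, D 10, E 6. B eliminated.
Round 2: A 13, C 14, D 10, E 6. E eliminated.
Round 3: A 19, C 14, D 10. D eliminated.
Round 4: A 24, C 19. A has a majority (≥22).

A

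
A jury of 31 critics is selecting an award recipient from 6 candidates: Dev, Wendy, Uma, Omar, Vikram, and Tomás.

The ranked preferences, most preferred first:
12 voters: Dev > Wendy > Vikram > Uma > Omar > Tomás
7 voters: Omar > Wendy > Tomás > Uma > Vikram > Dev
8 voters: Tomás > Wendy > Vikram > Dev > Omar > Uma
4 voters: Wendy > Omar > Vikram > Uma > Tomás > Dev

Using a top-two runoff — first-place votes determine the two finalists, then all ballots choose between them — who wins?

Round 1 first-place votes: Dev 12, Wendy 4, Uma 0, Omar 7, Vikram 0, Tomás 8. Dev and Tomás advance.
Runoff: Dev is ranked above Tomás on 12 ballots, Tomás above Dev on 19.

Tomás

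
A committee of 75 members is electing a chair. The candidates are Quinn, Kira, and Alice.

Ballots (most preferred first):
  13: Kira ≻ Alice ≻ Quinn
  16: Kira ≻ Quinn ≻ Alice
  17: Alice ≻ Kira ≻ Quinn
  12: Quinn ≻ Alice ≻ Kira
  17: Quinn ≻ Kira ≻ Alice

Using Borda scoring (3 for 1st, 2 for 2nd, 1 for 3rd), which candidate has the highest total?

Kira

Quinn: 13×1 + 16×2 + 17×1 + 12×3 + 17×3 = 149
Kira: 13×3 + 16×3 + 17×2 + 12×1 + 17×2 = 167
Alice: 13×2 + 16×1 + 17×3 + 12×2 + 17×1 = 134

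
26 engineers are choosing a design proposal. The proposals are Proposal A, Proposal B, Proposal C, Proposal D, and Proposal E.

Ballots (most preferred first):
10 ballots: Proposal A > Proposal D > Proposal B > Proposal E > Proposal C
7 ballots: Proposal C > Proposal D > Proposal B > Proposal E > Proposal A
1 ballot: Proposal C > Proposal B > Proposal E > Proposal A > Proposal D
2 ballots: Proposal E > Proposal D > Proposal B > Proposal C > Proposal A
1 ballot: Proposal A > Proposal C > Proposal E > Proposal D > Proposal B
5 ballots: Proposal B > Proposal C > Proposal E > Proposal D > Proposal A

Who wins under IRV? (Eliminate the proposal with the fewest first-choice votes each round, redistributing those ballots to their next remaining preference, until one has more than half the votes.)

Proposal C

Round 1: Proposal A 11, Proposal B 5, Proposal C 8, Proposal D 0, Proposal E 2. Proposal D eliminated.
Round 2: Proposal A 11, Proposal B 5, Proposal C 8, Proposal E 2. Proposal E eliminated.
Round 3: Proposal A 11, Proposal B 7, Proposal C 8. Proposal B eliminated.
Round 4: Proposal A 11, Proposal C 15. Proposal C has a majority (≥14).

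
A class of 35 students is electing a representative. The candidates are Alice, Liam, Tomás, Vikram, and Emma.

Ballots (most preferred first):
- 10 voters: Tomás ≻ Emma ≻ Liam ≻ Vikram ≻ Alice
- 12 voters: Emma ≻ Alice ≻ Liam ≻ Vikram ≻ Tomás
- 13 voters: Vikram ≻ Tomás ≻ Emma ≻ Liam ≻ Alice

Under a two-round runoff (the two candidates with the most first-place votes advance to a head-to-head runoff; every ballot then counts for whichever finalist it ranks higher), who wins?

Round 1 first-place votes: Alice 0, Liam 0, Tomás 10, Vikram 13, Emma 12. Vikram and Emma advance.
Runoff: Vikram is ranked above Emma on 13 ballots, Emma above Vikram on 22.

Emma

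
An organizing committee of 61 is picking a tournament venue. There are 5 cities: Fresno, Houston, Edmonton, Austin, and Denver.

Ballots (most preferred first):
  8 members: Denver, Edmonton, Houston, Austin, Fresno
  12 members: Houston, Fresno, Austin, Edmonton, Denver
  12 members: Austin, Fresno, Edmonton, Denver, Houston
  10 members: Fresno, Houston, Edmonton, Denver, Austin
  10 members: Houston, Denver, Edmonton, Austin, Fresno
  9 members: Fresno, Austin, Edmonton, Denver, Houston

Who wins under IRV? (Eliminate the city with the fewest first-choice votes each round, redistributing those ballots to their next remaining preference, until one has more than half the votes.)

Fresno

Round 1: Fresno 19, Houston 22, Edmonton 0, Austin 12, Denver 8. Edmonton eliminated.
Round 2: Fresno 19, Houston 22, Austin 12, Denver 8. Denver eliminated.
Round 3: Fresno 19, Houston 30, Austin 12. Austin eliminated.
Round 4: Fresno 31, Houston 30. Fresno has a majority (≥31).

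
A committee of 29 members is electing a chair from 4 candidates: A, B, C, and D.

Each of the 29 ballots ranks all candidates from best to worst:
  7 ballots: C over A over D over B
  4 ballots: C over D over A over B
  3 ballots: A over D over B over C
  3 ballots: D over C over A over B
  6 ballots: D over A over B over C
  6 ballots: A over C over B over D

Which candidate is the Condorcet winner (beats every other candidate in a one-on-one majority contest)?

A

A vs B: 29–0
A vs C: 15–14
A vs D: 16–13
A beats every other candidate.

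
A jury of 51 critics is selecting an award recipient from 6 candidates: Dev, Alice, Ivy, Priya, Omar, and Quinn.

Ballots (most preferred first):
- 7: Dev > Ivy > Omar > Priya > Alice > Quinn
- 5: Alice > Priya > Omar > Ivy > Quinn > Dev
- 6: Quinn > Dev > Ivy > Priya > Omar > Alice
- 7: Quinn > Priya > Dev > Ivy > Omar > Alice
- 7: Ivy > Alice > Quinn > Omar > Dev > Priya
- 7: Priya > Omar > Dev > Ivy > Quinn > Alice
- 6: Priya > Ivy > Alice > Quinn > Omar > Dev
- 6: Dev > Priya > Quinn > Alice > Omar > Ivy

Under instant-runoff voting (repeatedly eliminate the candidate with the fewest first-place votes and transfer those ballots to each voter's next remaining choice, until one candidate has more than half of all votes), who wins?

Round 1: Dev 13, Alice 5, Ivy 7, Priya 13, Omar 0, Quinn 13. Omar eliminated.
Round 2: Dev 13, Alice 5, Ivy 7, Priya 13, Quinn 13. Alice eliminated.
Round 3: Dev 13, Ivy 7, Priya 18, Quinn 13. Ivy eliminated.
Round 4: Dev 13, Priya 18, Quinn 20. Dev eliminated.
Round 5: Priya 31, Quinn 20. Priya has a majority (≥26).

Priya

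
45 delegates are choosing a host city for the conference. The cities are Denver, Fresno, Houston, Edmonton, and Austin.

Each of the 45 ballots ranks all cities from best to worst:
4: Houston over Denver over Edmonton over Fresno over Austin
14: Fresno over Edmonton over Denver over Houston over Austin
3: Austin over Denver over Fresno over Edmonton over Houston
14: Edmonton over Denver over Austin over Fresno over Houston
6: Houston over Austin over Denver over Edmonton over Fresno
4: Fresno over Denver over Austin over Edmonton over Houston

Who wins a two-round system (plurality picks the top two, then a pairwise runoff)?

Round 1 first-place votes: Denver 0, Fresno 18, Houston 10, Edmonton 14, Austin 3. Fresno and Edmonton advance.
Runoff: Fresno is ranked above Edmonton on 21 ballots, Edmonton above Fresno on 24.

Edmonton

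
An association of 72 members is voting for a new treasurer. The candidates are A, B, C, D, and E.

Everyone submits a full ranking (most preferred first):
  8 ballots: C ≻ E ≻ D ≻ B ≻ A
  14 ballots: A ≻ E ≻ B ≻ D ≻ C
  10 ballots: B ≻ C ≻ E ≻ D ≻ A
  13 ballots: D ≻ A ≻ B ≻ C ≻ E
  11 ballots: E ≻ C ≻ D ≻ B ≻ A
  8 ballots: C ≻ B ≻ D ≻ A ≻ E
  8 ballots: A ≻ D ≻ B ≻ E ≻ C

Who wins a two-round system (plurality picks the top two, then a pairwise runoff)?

C

Round 1 first-place votes: A 22, B 10, C 16, D 13, E 11. A and C advance.
Runoff: A is ranked above C on 35 ballots, C above A on 37.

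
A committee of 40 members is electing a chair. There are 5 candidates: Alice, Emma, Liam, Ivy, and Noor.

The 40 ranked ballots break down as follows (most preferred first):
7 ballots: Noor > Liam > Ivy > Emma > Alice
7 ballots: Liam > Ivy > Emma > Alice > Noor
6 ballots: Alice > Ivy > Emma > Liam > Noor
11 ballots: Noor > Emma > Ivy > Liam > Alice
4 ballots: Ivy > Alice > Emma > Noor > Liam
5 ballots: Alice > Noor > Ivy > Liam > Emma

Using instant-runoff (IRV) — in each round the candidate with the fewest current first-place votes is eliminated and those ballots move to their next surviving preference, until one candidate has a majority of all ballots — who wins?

Round 1: Alice 11, Emma 0, Liam 7, Ivy 4, Noor 18. Emma eliminated.
Round 2: Alice 11, Liam 7, Ivy 4, Noor 18. Ivy eliminated.
Round 3: Alice 15, Liam 7, Noor 18. Liam eliminated.
Round 4: Alice 22, Noor 18. Alice has a majority (≥21).

Alice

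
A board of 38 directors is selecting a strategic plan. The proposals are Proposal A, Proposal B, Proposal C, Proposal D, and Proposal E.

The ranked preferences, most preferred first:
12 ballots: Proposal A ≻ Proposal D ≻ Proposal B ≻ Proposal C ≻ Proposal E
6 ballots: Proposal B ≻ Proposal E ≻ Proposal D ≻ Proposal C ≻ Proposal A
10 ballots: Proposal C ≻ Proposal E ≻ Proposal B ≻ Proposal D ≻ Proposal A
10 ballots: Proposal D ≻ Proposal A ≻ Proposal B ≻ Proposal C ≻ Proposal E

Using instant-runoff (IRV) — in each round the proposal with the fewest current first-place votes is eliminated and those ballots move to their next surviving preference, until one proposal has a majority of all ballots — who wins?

Proposal D

Round 1: Proposal A 12, Proposal B 6, Proposal C 10, Proposal D 10, Proposal E 0. Proposal E eliminated.
Round 2: Proposal A 12, Proposal B 6, Proposal C 10, Proposal D 10. Proposal B eliminated.
Round 3: Proposal A 12, Proposal C 10, Proposal D 16. Proposal C eliminated.
Round 4: Proposal A 12, Proposal D 26. Proposal D has a majority (≥20).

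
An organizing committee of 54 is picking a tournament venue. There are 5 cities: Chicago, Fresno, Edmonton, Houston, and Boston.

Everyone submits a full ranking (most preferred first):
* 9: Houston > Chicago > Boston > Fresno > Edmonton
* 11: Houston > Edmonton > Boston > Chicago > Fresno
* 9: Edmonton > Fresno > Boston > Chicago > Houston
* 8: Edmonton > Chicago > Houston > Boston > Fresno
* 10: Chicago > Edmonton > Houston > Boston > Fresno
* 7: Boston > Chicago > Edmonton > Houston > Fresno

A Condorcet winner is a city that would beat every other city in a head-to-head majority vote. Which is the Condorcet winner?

Edmonton vs Chicago: 28–26
Edmonton vs Fresno: 45–9
Edmonton vs Houston: 34–20
Edmonton vs Boston: 38–16
Edmonton beats every other city.

Edmonton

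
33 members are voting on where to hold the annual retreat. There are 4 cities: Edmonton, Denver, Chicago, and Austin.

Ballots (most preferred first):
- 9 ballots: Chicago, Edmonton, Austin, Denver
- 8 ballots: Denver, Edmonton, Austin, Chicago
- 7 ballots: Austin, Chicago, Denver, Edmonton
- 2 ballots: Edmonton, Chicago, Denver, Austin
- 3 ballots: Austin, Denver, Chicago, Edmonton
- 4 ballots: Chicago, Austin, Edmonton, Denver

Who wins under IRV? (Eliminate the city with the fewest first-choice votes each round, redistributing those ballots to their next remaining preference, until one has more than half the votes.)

Austin

Round 1: Edmonton 2, Denver 8, Chicago 13, Austin 10. Edmonton eliminated.
Round 2: Denver 8, Chicago 15, Austin 10. Denver eliminated.
Round 3: Chicago 15, Austin 18. Austin has a majority (≥17).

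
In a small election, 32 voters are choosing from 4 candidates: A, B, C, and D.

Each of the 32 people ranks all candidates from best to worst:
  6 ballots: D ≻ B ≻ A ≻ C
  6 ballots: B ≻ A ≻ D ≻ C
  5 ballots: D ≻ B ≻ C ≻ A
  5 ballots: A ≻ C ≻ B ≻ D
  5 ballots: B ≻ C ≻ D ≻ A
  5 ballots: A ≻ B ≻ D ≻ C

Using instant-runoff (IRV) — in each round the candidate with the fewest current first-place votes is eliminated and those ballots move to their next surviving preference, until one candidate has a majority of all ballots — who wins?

B

Round 1: A 10, B 11, C 0, D 11. C eliminated.
Round 2: A 10, B 11, D 11. A eliminated.
Round 3: B 21, D 11. B has a majority (≥17).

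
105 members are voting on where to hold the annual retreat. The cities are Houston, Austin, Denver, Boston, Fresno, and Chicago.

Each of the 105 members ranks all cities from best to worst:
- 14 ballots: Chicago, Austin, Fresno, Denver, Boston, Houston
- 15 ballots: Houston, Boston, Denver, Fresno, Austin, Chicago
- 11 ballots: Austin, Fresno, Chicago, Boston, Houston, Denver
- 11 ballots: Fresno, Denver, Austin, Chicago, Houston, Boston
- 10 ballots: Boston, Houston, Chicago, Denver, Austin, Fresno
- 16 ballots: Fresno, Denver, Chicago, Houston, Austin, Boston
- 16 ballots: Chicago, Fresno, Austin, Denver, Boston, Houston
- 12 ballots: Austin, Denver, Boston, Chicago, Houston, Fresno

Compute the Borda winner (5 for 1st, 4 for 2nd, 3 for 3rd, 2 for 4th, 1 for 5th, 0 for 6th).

Houston: 14×0 + 15×5 + 11×1 + 11×1 + 10×4 + 16×2 + 16×0 + 12×1 = 181
Austin: 14×4 + 15×1 + 11×5 + 11×3 + 10×1 + 16×1 + 16×3 + 12×5 = 293
Denver: 14×2 + 15×3 + 11×0 + 11×4 + 10×2 + 16×4 + 16×2 + 12×4 = 281
Boston: 14×1 + 15×4 + 11×2 + 11×0 + 10×5 + 16×0 + 16×1 + 12×3 = 198
Fresno: 14×3 + 15×2 + 11×4 + 11×5 + 10×0 + 16×5 + 16×4 + 12×0 = 315
Chicago: 14×5 + 15×0 + 11×3 + 11×2 + 10×3 + 16×3 + 16×5 + 12×2 = 307

Fresno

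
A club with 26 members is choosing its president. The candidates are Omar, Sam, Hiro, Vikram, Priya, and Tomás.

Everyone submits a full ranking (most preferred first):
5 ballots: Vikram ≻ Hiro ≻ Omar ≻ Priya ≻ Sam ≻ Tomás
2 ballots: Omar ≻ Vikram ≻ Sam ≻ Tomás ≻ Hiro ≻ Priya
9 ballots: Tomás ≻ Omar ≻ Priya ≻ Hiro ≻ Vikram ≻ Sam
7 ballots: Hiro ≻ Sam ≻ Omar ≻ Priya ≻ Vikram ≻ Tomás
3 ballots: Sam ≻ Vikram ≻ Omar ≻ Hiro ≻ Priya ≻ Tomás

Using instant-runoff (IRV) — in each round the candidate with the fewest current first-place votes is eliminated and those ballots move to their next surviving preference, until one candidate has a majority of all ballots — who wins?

Round 1: Omar 2, Sam 3, Hiro 7, Vikram 5, Priya 0, Tomás 9. Priya eliminated.
Round 2: Omar 2, Sam 3, Hiro 7, Vikram 5, Tomás 9. Omar eliminated.
Round 3: Sam 3, Hiro 7, Vikram 7, Tomás 9. Sam eliminated.
Round 4: Hiro 7, Vikram 10, Tomás 9. Hiro eliminated.
Round 5: Vikram 17, Tomás 9. Vikram has a majority (≥14).

Vikram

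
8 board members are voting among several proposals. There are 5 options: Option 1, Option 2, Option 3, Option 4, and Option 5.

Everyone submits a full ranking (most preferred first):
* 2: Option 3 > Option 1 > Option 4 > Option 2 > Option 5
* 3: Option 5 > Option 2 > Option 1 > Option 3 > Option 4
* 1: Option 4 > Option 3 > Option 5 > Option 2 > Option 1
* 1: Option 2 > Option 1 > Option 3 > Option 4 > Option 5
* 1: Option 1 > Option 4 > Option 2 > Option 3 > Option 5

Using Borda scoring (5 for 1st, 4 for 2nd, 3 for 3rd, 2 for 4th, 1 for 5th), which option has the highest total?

Option 1: 2×4 + 3×3 + 1×1 + 1×4 + 1×5 = 27
Option 2: 2×2 + 3×4 + 1×2 + 1×5 + 1×3 = 26
Option 3: 2×5 + 3×2 + 1×4 + 1×3 + 1×2 = 25
Option 4: 2×3 + 3×1 + 1×5 + 1×2 + 1×4 = 20
Option 5: 2×1 + 3×5 + 1×3 + 1×1 + 1×1 = 22

Option 1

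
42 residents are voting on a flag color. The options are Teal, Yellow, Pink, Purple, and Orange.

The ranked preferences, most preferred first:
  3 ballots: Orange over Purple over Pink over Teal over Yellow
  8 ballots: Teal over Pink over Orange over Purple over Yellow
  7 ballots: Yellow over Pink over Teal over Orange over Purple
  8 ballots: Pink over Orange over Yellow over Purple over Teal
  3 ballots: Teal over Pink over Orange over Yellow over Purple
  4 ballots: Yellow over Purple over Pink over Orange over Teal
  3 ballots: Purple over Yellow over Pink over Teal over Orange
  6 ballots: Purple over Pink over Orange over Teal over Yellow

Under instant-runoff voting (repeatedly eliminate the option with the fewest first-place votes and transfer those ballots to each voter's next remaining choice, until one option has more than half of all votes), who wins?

Yellow

Round 1: Teal 11, Yellow 11, Pink 8, Purple 9, Orange 3. Orange eliminated.
Round 2: Teal 11, Yellow 11, Pink 8, Purple 12. Pink eliminated.
Round 3: Teal 11, Yellow 19, Purple 12. Teal eliminated.
Round 4: Yellow 22, Purple 20. Yellow has a majority (≥22).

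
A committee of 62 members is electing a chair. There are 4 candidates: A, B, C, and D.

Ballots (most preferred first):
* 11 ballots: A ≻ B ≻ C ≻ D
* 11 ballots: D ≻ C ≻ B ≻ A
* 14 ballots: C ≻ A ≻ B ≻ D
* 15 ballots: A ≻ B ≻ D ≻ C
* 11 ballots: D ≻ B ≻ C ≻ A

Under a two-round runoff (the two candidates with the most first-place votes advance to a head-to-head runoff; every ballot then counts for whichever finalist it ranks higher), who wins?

A

Round 1 first-place votes: A 26, B 0, C 14, D 22. A and D advance.
Runoff: A is ranked above D on 40 ballots, D above A on 22.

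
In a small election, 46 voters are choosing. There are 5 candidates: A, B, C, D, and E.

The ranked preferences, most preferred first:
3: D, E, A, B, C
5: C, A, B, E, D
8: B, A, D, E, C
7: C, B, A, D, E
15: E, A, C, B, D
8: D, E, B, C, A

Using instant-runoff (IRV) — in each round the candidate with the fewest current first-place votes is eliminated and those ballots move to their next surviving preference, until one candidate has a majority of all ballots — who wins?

D

Round 1: A 0, B 8, C 12, D 11, E 15. A eliminated.
Round 2: B 8, C 12, D 11, E 15. B eliminated.
Round 3: C 12, D 19, E 15. C eliminated.
Round 4: D 26, E 20. D has a majority (≥24).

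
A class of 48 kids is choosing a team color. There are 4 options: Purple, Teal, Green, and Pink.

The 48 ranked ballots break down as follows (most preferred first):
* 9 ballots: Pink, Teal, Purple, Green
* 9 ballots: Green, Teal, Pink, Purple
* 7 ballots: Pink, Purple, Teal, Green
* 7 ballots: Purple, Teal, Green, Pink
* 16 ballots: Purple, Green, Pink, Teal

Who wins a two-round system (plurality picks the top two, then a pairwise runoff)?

Pink

Round 1 first-place votes: Purple 23, Teal 0, Green 9, Pink 16. Purple and Pink advance.
Runoff: Purple is ranked above Pink on 23 ballots, Pink above Purple on 25.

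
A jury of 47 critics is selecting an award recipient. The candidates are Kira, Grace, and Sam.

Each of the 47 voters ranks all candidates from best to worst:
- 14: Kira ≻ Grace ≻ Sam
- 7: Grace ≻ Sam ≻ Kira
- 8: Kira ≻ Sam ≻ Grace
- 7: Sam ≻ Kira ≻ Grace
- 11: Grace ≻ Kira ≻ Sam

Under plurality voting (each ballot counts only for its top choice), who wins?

Kira

First-place votes: Kira 22, Grace 18, Sam 7.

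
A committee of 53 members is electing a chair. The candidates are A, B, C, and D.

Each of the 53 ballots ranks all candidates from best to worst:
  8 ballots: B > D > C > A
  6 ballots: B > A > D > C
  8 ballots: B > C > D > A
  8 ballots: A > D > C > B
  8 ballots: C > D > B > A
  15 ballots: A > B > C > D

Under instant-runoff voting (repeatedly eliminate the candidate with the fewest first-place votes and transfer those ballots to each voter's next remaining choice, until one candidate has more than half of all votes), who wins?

B

Round 1: A 23, B 22, C 8, D 0. D eliminated.
Round 2: A 23, B 22, C 8. C eliminated.
Round 3: A 23, B 30. B has a majority (≥27).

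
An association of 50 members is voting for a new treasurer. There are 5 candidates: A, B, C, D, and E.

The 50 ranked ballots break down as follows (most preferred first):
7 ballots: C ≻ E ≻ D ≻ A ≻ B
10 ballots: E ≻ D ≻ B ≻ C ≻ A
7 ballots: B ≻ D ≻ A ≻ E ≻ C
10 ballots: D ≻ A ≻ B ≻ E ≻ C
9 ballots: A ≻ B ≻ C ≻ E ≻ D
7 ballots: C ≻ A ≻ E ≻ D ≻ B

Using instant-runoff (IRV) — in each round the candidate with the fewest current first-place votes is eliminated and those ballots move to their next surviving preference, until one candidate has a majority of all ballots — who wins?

Round 1: A 9, B 7, C 14, D 10, E 10. B eliminated.
Round 2: A 9, C 14, D 17, E 10. A eliminated.
Round 3: C 23, D 17, E 10. E eliminated.
Round 4: C 23, D 27. D has a majority (≥26).

D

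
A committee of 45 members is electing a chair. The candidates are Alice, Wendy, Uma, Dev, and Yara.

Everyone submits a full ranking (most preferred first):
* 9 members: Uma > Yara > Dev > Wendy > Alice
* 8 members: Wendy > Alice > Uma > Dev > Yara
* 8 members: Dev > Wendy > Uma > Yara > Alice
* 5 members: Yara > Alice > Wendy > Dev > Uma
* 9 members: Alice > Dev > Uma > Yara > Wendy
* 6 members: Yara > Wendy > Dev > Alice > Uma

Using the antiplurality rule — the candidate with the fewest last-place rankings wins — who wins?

Dev

Last-place votes: Alice 17, Wendy 9, Uma 11, Dev 0, Yara 8.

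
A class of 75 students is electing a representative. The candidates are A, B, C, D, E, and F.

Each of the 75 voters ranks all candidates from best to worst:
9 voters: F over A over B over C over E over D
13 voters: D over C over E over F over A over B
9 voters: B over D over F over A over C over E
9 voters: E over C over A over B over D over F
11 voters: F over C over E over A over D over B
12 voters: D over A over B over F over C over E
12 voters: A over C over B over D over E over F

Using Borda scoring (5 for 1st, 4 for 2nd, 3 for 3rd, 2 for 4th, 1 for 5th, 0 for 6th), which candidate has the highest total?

A

A: 9×4 + 13×1 + 9×2 + 9×3 + 11×2 + 12×4 + 12×5 = 224
B: 9×3 + 13×0 + 9×5 + 9×2 + 11×0 + 12×3 + 12×3 = 162
C: 9×2 + 13×4 + 9×1 + 9×4 + 11×4 + 12×1 + 12×4 = 219
D: 9×0 + 13×5 + 9×4 + 9×1 + 11×1 + 12×5 + 12×2 = 205
E: 9×1 + 13×3 + 9×0 + 9×5 + 11×3 + 12×0 + 12×1 = 138
F: 9×5 + 13×2 + 9×3 + 9×0 + 11×5 + 12×2 + 12×0 = 177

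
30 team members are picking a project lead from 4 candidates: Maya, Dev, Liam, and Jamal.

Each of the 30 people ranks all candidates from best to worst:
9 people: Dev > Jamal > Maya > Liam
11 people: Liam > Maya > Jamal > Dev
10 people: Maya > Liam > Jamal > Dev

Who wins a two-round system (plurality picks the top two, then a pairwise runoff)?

Maya

Round 1 first-place votes: Maya 10, Dev 9, Liam 11, Jamal 0. Liam and Maya advance.
Runoff: Liam is ranked above Maya on 11 ballots, Maya above Liam on 19.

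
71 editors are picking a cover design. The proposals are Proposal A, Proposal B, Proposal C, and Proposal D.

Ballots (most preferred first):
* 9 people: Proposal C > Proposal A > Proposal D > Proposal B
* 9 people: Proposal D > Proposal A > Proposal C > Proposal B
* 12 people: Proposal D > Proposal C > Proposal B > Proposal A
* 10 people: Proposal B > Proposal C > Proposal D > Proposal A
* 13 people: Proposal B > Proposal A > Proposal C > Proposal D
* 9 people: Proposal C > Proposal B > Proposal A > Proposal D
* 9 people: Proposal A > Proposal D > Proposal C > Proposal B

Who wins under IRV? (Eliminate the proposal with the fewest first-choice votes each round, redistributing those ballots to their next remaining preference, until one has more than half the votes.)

Round 1: Proposal A 9, Proposal B 23, Proposal C 18, Proposal D 21. Proposal A eliminated.
Round 2: Proposal B 23, Proposal C 18, Proposal D 30. Proposal C eliminated.
Round 3: Proposal B 32, Proposal D 39. Proposal D has a majority (≥36).

Proposal D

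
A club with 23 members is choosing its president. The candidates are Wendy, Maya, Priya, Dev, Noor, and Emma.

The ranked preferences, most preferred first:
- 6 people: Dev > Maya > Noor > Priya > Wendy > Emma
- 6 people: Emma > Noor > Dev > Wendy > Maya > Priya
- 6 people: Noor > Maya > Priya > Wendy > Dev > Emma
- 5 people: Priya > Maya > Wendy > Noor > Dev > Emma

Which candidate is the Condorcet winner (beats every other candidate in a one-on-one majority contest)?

Noor vs Wendy: 18–5
Noor vs Maya: 12–11
Noor vs Priya: 18–5
Noor vs Dev: 17–6
Noor vs Emma: 17–6
Noor beats every other candidate.

Noor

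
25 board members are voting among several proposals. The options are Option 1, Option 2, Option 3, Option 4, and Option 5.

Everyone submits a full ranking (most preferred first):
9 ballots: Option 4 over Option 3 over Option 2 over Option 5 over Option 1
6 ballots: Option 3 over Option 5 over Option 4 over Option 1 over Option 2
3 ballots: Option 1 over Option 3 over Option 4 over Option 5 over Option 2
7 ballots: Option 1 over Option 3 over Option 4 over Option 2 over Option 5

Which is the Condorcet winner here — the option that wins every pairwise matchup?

Option 3

Option 3 vs Option 1: 15–10
Option 3 vs Option 2: 25–0
Option 3 vs Option 4: 16–9
Option 3 vs Option 5: 25–0
Option 3 beats every other option.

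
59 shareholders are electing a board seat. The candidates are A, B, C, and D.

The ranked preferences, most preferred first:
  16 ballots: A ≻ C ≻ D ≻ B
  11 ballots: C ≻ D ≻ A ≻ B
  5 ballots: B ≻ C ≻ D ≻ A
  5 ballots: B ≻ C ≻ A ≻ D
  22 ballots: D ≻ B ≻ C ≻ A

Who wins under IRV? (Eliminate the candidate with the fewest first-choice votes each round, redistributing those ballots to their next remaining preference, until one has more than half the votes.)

Round 1: A 16, B 10, C 11, D 22. B eliminated.
Round 2: A 16, C 21, D 22. A eliminated.
Round 3: C 37, D 22. C has a majority (≥30).

C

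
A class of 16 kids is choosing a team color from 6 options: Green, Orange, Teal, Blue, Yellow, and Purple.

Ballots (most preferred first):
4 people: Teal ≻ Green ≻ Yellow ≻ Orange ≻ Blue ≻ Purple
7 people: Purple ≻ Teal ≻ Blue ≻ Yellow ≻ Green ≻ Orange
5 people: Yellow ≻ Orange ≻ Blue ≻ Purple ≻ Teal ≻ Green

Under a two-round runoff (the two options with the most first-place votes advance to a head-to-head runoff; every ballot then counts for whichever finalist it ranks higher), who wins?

Round 1 first-place votes: Green 0, Orange 0, Teal 4, Blue 0, Yellow 5, Purple 7. Purple and Yellow advance.
Runoff: Purple is ranked above Yellow on 7 ballots, Yellow above Purple on 9.

Yellow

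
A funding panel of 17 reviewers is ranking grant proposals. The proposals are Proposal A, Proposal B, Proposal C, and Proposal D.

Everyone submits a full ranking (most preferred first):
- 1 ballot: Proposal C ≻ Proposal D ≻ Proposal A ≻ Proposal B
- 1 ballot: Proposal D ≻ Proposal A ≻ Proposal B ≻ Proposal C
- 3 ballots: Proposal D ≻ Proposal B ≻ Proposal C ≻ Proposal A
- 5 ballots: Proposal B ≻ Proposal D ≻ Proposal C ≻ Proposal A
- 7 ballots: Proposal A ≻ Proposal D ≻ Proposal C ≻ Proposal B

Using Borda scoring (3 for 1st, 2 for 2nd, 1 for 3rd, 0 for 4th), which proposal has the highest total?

Proposal A: 1×1 + 1×2 + 3×0 + 5×0 + 7×3 = 24
Proposal B: 1×0 + 1×1 + 3×2 + 5×3 + 7×0 = 22
Proposal C: 1×3 + 1×0 + 3×1 + 5×1 + 7×1 = 18
Proposal D: 1×2 + 1×3 + 3×3 + 5×2 + 7×2 = 38

Proposal D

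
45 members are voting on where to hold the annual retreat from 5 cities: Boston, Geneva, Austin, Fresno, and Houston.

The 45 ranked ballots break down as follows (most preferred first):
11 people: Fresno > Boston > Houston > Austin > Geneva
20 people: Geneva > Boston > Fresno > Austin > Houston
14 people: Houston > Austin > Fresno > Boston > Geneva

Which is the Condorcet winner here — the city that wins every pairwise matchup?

Fresno

Fresno vs Boston: 25–20
Fresno vs Geneva: 25–20
Fresno vs Austin: 31–14
Fresno vs Houston: 31–14
Fresno beats every other city.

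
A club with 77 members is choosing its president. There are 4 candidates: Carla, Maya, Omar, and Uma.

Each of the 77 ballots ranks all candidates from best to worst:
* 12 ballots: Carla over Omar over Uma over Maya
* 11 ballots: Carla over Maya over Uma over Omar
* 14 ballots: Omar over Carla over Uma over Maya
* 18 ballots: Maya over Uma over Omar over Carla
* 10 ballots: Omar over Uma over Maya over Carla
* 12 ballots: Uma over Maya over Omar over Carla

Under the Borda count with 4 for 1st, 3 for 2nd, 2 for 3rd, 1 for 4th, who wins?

Uma

Carla: 12×4 + 11×4 + 14×3 + 18×1 + 10×1 + 12×1 = 174
Maya: 12×1 + 11×3 + 14×1 + 18×4 + 10×2 + 12×3 = 187
Omar: 12×3 + 11×1 + 14×4 + 18×2 + 10×4 + 12×2 = 203
Uma: 12×2 + 11×2 + 14×2 + 18×3 + 10×3 + 12×4 = 206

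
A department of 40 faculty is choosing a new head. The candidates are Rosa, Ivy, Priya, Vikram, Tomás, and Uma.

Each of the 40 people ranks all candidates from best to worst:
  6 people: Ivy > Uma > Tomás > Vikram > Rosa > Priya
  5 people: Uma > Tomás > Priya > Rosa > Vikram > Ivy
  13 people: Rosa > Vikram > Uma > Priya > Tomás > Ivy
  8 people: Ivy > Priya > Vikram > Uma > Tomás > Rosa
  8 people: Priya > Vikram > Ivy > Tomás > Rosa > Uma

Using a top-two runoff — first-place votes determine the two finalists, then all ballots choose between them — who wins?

Round 1 first-place votes: Rosa 13, Ivy 14, Priya 8, Vikram 0, Tomás 0, Uma 5. Ivy and Rosa advance.
Runoff: Ivy is ranked above Rosa on 22 ballots, Rosa above Ivy on 18.

Ivy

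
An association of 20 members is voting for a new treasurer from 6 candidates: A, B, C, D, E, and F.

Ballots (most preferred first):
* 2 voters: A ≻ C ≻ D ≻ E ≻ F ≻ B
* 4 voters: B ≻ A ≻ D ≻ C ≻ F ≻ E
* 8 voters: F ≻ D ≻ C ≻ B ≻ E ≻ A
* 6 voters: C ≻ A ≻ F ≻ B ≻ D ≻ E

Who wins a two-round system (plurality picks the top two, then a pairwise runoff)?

C

Round 1 first-place votes: A 2, B 4, C 6, D 0, E 0, F 8. F and C advance.
Runoff: F is ranked above C on 8 ballots, C above F on 12.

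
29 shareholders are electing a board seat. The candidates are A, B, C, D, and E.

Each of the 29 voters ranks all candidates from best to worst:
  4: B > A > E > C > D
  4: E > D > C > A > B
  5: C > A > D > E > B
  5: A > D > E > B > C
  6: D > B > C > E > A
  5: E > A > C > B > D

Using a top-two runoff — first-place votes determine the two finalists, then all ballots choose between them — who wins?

D

Round 1 first-place votes: A 5, B 4, C 5, D 6, E 9. E and D advance.
Runoff: E is ranked above D on 13 ballots, D above E on 16.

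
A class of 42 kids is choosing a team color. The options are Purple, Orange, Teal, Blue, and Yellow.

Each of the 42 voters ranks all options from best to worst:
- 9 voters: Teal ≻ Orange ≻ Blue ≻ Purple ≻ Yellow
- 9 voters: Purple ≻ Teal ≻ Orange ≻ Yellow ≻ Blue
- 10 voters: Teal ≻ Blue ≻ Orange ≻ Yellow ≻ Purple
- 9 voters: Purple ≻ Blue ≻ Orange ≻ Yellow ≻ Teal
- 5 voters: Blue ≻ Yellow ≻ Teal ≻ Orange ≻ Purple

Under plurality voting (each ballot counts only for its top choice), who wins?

Teal

First-place votes: Purple 18, Orange 0, Teal 19, Blue 5, Yellow 0.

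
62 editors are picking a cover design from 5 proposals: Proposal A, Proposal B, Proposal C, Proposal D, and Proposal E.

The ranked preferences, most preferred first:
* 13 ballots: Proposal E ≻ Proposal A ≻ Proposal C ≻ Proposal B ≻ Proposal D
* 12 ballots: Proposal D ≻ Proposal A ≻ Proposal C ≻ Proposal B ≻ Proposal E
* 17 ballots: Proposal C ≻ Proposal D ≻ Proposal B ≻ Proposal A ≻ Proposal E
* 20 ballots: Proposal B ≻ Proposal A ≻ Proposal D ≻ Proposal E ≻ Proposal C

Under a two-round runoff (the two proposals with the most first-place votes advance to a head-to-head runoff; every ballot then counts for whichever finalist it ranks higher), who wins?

Proposal C

Round 1 first-place votes: Proposal A 0, Proposal B 20, Proposal C 17, Proposal D 12, Proposal E 13. Proposal B and Proposal C advance.
Runoff: Proposal B is ranked above Proposal C on 20 ballots, Proposal C above Proposal B on 42.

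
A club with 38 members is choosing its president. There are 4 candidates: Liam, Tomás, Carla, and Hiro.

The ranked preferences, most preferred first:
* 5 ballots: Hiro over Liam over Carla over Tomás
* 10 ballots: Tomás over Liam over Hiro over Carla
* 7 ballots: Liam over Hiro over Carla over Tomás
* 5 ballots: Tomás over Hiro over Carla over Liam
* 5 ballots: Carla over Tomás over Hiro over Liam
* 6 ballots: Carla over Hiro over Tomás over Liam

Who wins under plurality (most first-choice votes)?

First-place votes: Liam 7, Tomás 15, Carla 11, Hiro 5.

Tomás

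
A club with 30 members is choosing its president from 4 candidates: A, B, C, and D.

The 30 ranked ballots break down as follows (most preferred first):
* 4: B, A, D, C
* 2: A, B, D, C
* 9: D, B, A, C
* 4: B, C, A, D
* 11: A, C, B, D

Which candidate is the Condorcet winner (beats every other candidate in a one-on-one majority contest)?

B

B vs A: 17–13
B vs C: 19–11
B vs D: 21–9
B beats every other candidate.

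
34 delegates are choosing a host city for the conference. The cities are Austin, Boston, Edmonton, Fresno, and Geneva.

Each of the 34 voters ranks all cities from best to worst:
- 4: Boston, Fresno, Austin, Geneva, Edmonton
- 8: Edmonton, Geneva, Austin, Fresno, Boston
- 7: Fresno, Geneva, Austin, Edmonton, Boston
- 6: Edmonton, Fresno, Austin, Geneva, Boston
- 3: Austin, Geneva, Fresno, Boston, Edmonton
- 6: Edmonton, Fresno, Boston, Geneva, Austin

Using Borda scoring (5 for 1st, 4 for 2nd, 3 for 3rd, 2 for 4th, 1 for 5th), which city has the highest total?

Fresno

Austin: 4×3 + 8×3 + 7×3 + 6×3 + 3×5 + 6×1 = 96
Boston: 4×5 + 8×1 + 7×1 + 6×1 + 3×2 + 6×3 = 65
Edmonton: 4×1 + 8×5 + 7×2 + 6×5 + 3×1 + 6×5 = 121
Fresno: 4×4 + 8×2 + 7×5 + 6×4 + 3×3 + 6×4 = 124
Geneva: 4×2 + 8×4 + 7×4 + 6×2 + 3×4 + 6×2 = 104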